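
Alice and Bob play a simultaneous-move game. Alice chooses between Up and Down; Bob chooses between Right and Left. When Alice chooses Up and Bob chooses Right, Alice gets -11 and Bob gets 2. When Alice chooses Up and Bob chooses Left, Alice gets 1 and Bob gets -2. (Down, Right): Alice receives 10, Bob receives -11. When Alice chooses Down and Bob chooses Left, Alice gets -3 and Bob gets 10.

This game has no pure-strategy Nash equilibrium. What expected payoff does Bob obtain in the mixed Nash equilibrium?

-2/25

Alice's mix must leave Bob indifferent between Right and Left.
  Bob's expected payoff from Right: p·2 + (1−p)·(-11) = 13p - 11
  Bob's expected payoff from Left: p·(-2) + (1−p)·10 = -12p + 10
  13p - 11 = -12p + 10  ⇒  25p = 21  ⇒  p = 21/25.
At equilibrium Bob is indifferent across columns, so Bob's payoff equals the payoff from Right: (21/25)·2 + (4/25)·(-11) = -2/25.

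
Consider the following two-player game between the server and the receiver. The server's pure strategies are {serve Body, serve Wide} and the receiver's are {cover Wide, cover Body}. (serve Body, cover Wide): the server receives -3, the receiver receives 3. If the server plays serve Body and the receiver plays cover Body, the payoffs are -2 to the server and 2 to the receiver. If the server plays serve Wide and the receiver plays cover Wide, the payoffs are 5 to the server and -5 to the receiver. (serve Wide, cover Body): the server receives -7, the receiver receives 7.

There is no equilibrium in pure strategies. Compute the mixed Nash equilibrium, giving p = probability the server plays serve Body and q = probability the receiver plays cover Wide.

p = 12/13, q = 5/13

The server's mix must leave the receiver indifferent between cover Wide and cover Body.
  the receiver's payoff to cover Wide: p·3 + (1−p)·(-5) = 8p - 5
  the receiver's payoff to cover Body: p·2 + (1−p)·7 = -5p + 7
  8p - 5 = -5p + 7  ⇒  13p = 12  ⇒  p = 12/13.
The server's indifference between serve Body and serve Wide determines the receiver's mixing probability q:
  the server's payoff to serve Body: q·(-3) + (1−q)·(-2) = -q - 2
  the server's payoff to serve Wide: q·5 + (1−q)·(-7) = 12q - 7
  -q - 2 = 12q - 7  ⇒  -13q = -5  ⇒  q = 5/13.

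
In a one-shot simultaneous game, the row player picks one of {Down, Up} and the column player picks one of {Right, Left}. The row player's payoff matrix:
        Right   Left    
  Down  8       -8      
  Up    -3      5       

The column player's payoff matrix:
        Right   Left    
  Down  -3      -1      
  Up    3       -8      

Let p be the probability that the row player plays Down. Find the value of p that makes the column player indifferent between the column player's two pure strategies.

p = 11/13

For the column player to be willing to mix, the column player must be indifferent between Right and Left, which pins down the row player's mix.
  the column player's expected payoff from Right: p·(-3) + (1−p)·3 = -6p + 3
  the column player's expected payoff from Left: p·(-1) + (1−p)·(-8) = 7p - 8
  -6p + 3 = 7p - 8  ⇒  -13p = -11  ⇒  p = 11/13.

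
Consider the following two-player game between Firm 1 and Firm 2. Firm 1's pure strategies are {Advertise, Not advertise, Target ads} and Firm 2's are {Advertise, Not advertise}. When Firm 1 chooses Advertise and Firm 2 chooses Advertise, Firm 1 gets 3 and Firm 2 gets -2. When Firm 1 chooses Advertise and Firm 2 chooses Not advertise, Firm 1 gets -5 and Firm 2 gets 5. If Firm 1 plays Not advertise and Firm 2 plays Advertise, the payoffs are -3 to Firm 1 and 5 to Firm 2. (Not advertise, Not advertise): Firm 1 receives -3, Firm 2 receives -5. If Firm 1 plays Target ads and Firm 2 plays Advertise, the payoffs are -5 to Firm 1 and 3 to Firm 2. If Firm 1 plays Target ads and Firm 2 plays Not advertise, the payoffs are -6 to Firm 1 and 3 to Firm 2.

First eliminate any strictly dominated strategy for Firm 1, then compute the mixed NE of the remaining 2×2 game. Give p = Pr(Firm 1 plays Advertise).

p = 10/17

Firm 1's strategy Target ads is strictly dominated by Not advertise: -3 > -5 and -3 > -6. Eliminate Target ads.
In a mixed equilibrium Firm 2 is indifferent between Advertise and Not advertise; this condition fixes p.
  Firm 2's expected payoff from Advertise: p·(-2) + (1−p)·5 = -7p + 5
  Firm 2's expected payoff from Not advertise: p·5 + (1−p)·(-5) = 10p - 5
  -7p + 5 = 10p - 5  ⇒  -17p = -10  ⇒  p = 10/17.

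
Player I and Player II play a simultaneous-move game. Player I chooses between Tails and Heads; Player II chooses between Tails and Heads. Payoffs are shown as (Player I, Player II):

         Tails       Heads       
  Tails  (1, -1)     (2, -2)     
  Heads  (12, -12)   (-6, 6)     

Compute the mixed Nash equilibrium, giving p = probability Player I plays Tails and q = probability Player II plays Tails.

Player I's mix must leave Player II indifferent between Tails and Heads.
  Player II's payoff from Tails: p·(-1) + (1−p)·(-12) = 11p - 12
  Player II's payoff from Heads: p·(-2) + (1−p)·6 = -8p + 6
  11p - 12 = -8p + 6  ⇒  19p = 18  ⇒  p = 18/19.
In a mixed equilibrium Player I is indifferent between Tails and Heads; this condition fixes q.
  Player I's expected payoff from Tails: q·1 + (1−q)·2 = -q + 2
  Player I's expected payoff from Heads: q·12 + (1−q)·(-6) = 18q - 6
  -q + 2 = 18q - 6  ⇒  -19q = -8  ⇒  q = 8/19.

p = 18/19, q = 8/19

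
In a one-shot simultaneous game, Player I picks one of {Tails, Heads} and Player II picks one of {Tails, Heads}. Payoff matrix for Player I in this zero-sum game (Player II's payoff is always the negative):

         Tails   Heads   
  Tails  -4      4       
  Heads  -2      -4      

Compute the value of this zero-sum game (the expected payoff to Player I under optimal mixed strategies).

Player II's mix must leave Player I indifferent between Tails and Heads.
  Player I's payoff to Tails: q·(-4) + (1−q)·4 = -8q + 4
  Player I's payoff to Heads: q·(-2) + (1−q)·(-4) = 2q - 4
  -8q + 4 = 2q - 4  ⇒  -10q = -8  ⇒  q = 4/5.
The value is Player I's expected payoff against this mix (using Tails): (4/5)·(-4) + (1/5)·4 = -12/5.

v = -12/5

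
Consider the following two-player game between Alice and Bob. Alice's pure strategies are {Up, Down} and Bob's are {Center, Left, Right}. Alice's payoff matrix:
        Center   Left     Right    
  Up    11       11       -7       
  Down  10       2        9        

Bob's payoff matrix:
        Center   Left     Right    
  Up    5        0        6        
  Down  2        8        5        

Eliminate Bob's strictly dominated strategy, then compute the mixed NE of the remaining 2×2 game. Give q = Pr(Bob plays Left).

Bob's strategy Center is strictly dominated by Right: 6 > 5 and 5 > 2. Eliminate Center.
In a mixed equilibrium Alice is indifferent between Up and Down; this condition fixes q.
  Alice's expected payoff from Up: q·11 + (1−q)·(-7) = 18q - 7
  Alice's expected payoff from Down: q·2 + (1−q)·9 = -7q + 9
  18q - 7 = -7q + 9  ⇒  25q = 16  ⇒  q = 16/25.

q = 16/25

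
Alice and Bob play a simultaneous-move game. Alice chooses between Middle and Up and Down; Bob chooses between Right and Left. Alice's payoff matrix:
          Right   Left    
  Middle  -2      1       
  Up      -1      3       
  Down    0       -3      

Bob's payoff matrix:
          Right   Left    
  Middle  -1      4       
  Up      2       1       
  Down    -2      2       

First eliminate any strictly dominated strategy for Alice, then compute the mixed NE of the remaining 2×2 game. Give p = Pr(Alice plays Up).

p = 4/5

Alice's strategy Middle is strictly dominated by Up: -1 > -2 and 3 > 1. Eliminate Middle.
Alice's mix must leave Bob indifferent between Right and Left.
  Bob's payoff to Right: p·2 + (1−p)·(-2) = 4p - 2
  Bob's payoff to Left: p·1 + (1−p)·2 = -p + 2
  4p - 2 = -p + 2  ⇒  5p = 4  ⇒  p = 4/5.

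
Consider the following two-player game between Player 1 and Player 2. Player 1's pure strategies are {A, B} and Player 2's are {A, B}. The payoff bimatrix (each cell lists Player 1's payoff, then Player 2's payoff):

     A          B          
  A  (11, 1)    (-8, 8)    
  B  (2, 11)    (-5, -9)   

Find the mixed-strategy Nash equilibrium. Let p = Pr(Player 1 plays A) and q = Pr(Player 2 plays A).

p = 20/27, q = 1/4

Player 2's indifference between A and B determines Player 1's mixing probability p:
  Player 2's payoff to A: p·1 + (1−p)·11 = -10p + 11
  Player 2's payoff to B: p·8 + (1−p)·(-9) = 17p - 9
  -10p + 11 = 17p - 9  ⇒  -27p = -20  ⇒  p = 20/27.
In a mixed equilibrium Player 1 is indifferent between A and B; this condition fixes q.
  Player 1's payoff to A: q·11 + (1−q)·(-8) = 19q - 8
  Player 1's payoff to B: q·2 + (1−q)·(-5) = 7q - 5
  19q - 8 = 7q - 5  ⇒  12q = 3  ⇒  q = 1/4.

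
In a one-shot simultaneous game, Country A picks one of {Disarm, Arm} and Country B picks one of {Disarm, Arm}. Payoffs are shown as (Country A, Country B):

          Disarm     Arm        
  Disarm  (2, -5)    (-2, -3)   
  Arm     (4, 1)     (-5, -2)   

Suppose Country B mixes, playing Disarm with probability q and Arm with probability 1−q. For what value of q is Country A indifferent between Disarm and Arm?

q = 3/5

Country A's indifference between Disarm and Arm determines Country B's mixing probability q:
  Country A's payoff from Disarm: q·2 + (1−q)·(-2) = 4q - 2
  Country A's payoff from Arm: q·4 + (1−q)·(-5) = 9q - 5
  4q - 2 = 9q - 5  ⇒  -5q = -3  ⇒  q = 3/5.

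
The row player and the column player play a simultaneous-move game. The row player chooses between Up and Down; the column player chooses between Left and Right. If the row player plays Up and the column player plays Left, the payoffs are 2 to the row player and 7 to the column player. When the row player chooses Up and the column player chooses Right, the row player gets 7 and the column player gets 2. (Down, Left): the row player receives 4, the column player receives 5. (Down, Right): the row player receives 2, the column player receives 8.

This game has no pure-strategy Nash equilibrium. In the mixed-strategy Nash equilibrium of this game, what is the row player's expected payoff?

In a mixed equilibrium the row player is indifferent between Up and Down; this condition fixes q.
  the row player's payoff to Up: q·2 + (1−q)·7 = -5q + 7
  the row player's payoff to Down: q·4 + (1−q)·2 = 2q + 2
  -5q + 7 = 2q + 2  ⇒  -7q = -5  ⇒  q = 5/7.
At equilibrium the row player is indifferent across rows, so the row player's payoff equals the payoff from Up: (5/7)·2 + (2/7)·7 = 24/7.

24/7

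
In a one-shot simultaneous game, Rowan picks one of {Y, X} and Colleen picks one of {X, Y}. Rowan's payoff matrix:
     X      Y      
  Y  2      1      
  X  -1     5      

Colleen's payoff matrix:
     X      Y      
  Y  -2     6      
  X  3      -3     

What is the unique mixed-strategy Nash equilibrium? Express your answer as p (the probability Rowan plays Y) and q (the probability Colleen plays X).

p = 3/7, q = 4/7

Rowan's mix must leave Colleen indifferent between X and Y.
  Colleen's payoff from X: p·(-2) + (1−p)·3 = -5p + 3
  Colleen's payoff from Y: p·6 + (1−p)·(-3) = 9p - 3
  -5p + 3 = 9p - 3  ⇒  -14p = -6  ⇒  p = 3/7.
In a mixed equilibrium Rowan is indifferent between Y and X; this condition fixes q.
  Rowan's payoff to Y: q·2 + (1−q)·1 = q + 1
  Rowan's payoff to X: q·(-1) + (1−q)·5 = -6q + 5
  q + 1 = -6q + 5  ⇒  7q = 4  ⇒  q = 4/7.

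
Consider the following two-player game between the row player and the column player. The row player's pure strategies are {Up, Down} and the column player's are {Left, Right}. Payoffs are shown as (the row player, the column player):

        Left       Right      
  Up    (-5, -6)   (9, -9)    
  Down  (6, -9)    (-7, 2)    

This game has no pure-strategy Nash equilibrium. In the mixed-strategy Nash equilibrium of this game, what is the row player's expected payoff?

19/27

In a mixed equilibrium the row player is indifferent between Up and Down; this condition fixes q.
  the row player's expected payoff from Up: q·(-5) + (1−q)·9 = -14q + 9
  the row player's expected payoff from Down: q·6 + (1−q)·(-7) = 13q - 7
  -14q + 9 = 13q - 7  ⇒  -27q = -16  ⇒  q = 16/27.
At equilibrium the row player is indifferent across rows, so the row player's payoff equals the payoff from Up: (16/27)·(-5) + (11/27)·9 = 19/27.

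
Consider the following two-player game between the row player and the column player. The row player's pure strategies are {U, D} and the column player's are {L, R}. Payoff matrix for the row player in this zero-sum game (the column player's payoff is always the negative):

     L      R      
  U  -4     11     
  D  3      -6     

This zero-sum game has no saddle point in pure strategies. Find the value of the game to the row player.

v = 3/8

In a mixed equilibrium the row player is indifferent between U and D; this condition fixes q.
  the row player's payoff to U: q·(-4) + (1−q)·11 = -15q + 11
  the row player's payoff to D: q·3 + (1−q)·(-6) = 9q - 6
  -15q + 11 = 9q - 6  ⇒  -24q = -17  ⇒  q = 17/24.
The value is the row player's expected payoff against this mix (using U): (17/24)·(-4) + (7/24)·11 = 3/8.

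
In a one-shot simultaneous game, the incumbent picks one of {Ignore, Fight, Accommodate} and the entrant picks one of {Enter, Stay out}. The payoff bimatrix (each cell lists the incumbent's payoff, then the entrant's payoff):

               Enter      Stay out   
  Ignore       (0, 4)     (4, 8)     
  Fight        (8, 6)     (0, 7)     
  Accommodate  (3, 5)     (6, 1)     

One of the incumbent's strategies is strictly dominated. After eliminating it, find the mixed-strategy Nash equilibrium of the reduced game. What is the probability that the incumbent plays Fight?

p = 4/5

The incumbent's strategy Ignore is strictly dominated by Accommodate: 3 > 0 and 6 > 4. Eliminate Ignore.
For the entrant to be willing to mix, the entrant must be indifferent between Enter and Stay out, which pins down the incumbent's mix.
  the entrant's payoff from Enter: p·6 + (1−p)·5 = p + 5
  the entrant's payoff from Stay out: p·7 + (1−p)·1 = 6p + 1
  p + 5 = 6p + 1  ⇒  -5p = -4  ⇒  p = 4/5.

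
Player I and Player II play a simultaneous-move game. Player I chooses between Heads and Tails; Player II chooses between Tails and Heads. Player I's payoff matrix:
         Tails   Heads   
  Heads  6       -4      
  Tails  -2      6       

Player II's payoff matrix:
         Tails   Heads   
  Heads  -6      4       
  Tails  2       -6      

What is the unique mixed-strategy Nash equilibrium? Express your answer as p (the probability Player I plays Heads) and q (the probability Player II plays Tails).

p = 4/9, q = 5/9

In a mixed equilibrium Player II is indifferent between Tails and Heads; this condition fixes p.
  Player II's payoff to Tails: p·(-6) + (1−p)·2 = -8p + 2
  Player II's payoff to Heads: p·4 + (1−p)·(-6) = 10p - 6
  -8p + 2 = 10p - 6  ⇒  -18p = -8  ⇒  p = 4/9.
In a mixed equilibrium Player I is indifferent between Heads and Tails; this condition fixes q.
  Player I's expected payoff from Heads: q·6 + (1−q)·(-4) = 10q - 4
  Player I's expected payoff from Tails: q·(-2) + (1−q)·6 = -8q + 6
  10q - 4 = -8q + 6  ⇒  18q = 10  ⇒  q = 5/9.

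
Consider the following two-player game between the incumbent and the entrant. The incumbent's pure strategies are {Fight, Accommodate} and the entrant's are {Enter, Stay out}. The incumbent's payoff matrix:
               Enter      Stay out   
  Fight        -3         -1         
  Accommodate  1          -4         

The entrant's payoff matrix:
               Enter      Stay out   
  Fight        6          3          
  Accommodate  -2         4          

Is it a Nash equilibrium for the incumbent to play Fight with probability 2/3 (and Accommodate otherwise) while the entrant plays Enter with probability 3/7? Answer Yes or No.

Yes

Check the entrant's indifference given the incumbent's mix p = 2/3:
  payoff from Enter = 10/3; payoff from Stay out = 10/3 — equal.
Check the incumbent's indifference given the entrant's mix q = 3/7:
  payoff from Fight = -13/7; payoff from Accommodate = -13/7 — equal.
Both players are indifferent, so neither can profitably deviate.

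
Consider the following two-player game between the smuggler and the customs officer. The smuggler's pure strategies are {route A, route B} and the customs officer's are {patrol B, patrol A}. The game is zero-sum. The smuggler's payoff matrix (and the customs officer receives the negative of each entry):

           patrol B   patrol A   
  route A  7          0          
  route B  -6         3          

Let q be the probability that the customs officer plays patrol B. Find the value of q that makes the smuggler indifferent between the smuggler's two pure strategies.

q = 3/16

The customs officer's mix must leave the smuggler indifferent between route A and route B.
  the smuggler's payoff to route A: q·7 + (1−q)·0 = 7q
  the smuggler's payoff to route B: q·(-6) + (1−q)·3 = -9q + 3
  7q = -9q + 3  ⇒  16q = 3  ⇒  q = 3/16.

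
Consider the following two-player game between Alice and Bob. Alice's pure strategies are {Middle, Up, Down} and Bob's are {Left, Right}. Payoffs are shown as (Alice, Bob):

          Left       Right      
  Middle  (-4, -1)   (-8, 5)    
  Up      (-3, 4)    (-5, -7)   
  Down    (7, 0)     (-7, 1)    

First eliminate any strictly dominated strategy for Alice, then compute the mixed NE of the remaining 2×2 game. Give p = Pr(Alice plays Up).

Alice's strategy Middle is strictly dominated by Up: -3 > -4 and -5 > -8. Eliminate Middle.
For Bob to be willing to mix, Bob must be indifferent between Left and Right, which pins down Alice's mix.
  Bob's expected payoff from Left: p·4 + (1−p)·0 = 4p
  Bob's expected payoff from Right: p·(-7) + (1−p)·1 = -8p + 1
  4p = -8p + 1  ⇒  12p = 1  ⇒  p = 1/12.

p = 1/12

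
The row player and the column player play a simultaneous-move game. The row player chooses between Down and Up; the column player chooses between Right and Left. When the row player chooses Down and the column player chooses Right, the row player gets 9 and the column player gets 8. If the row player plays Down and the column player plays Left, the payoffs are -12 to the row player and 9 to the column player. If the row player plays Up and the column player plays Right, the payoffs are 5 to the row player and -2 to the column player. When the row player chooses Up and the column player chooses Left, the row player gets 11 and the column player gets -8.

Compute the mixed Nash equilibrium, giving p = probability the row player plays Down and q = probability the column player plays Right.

p = 6/7, q = 23/27

The row player's mix must leave the column player indifferent between Right and Left.
  the column player's expected payoff from Right: p·8 + (1−p)·(-2) = 10p - 2
  the column player's expected payoff from Left: p·9 + (1−p)·(-8) = 17p - 8
  10p - 2 = 17p - 8  ⇒  -7p = -6  ⇒  p = 6/7.
In a mixed equilibrium the row player is indifferent between Down and Up; this condition fixes q.
  the row player's expected payoff from Down: q·9 + (1−q)·(-12) = 21q - 12
  the row player's expected payoff from Up: q·5 + (1−q)·11 = -6q + 11
  21q - 12 = -6q + 11  ⇒  27q = 23  ⇒  q = 23/27.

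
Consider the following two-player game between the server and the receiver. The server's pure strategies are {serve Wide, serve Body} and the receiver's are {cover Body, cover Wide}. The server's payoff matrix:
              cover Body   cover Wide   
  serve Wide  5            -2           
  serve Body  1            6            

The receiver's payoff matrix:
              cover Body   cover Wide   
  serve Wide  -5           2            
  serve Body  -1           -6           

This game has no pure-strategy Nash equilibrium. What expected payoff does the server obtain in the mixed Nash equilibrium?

The receiver's mix must leave the server indifferent between serve Wide and serve Body.
  the server's payoff from serve Wide: q·5 + (1−q)·(-2) = 7q - 2
  the server's payoff from serve Body: q·1 + (1−q)·6 = -5q + 6
  7q - 2 = -5q + 6  ⇒  12q = 8  ⇒  q = 2/3.
At equilibrium the server is indifferent across rows, so the server's payoff equals the payoff from serve Wide: (2/3)·5 + (1/3)·(-2) = 8/3.

8/3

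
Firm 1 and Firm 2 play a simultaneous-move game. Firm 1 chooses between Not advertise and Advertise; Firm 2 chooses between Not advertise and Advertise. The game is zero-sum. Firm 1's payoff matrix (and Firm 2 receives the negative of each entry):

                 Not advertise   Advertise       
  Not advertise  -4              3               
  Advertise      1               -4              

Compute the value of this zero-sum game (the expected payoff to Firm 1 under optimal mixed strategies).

Firm 2's mix must leave Firm 1 indifferent between Not advertise and Advertise.
  Firm 1's expected payoff from Not advertise: q·(-4) + (1−q)·3 = -7q + 3
  Firm 1's expected payoff from Advertise: q·1 + (1−q)·(-4) = 5q - 4
  -7q + 3 = 5q - 4  ⇒  -12q = -7  ⇒  q = 7/12.
The value is Firm 1's expected payoff against this mix (using Not advertise): (7/12)·(-4) + (5/12)·3 = -13/12.

v = -13/12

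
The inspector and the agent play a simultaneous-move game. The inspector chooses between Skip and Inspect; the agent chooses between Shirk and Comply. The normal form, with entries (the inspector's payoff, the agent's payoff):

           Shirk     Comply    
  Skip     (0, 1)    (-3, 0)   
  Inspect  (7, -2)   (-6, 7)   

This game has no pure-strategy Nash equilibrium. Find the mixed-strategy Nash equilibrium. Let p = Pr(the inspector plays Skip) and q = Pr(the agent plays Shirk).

Set the agent's expected payoff from Shirk equal to that from Comply:
  the agent's payoff from Shirk: p·1 + (1−p)·(-2) = 3p - 2
  the agent's payoff from Comply: p·0 + (1−p)·7 = -7p + 7
  3p - 2 = -7p + 7  ⇒  10p = 9  ⇒  p = 9/10.
Set the inspector's expected payoff from Skip equal to that from Inspect:
  the inspector's payoff to Skip: q·0 + (1−q)·(-3) = 3q - 3
  the inspector's payoff to Inspect: q·7 + (1−q)·(-6) = 13q - 6
  3q - 3 = 13q - 6  ⇒  -10q = -3  ⇒  q = 3/10.

p = 9/10, q = 3/10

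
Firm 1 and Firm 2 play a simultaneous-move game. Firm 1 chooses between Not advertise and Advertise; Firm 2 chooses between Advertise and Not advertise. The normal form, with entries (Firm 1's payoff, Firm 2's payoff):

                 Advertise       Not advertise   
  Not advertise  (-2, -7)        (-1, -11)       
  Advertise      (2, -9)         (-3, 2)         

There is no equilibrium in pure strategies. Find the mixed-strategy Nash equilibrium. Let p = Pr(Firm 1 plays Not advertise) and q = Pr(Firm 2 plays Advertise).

Set Firm 2's expected payoff from Advertise equal to that from Not advertise:
  Firm 2's expected payoff from Advertise: p·(-7) + (1−p)·(-9) = 2p - 9
  Firm 2's expected payoff from Not advertise: p·(-11) + (1−p)·2 = -13p + 2
  2p - 9 = -13p + 2  ⇒  15p = 11  ⇒  p = 11/15.
In a mixed equilibrium Firm 1 is indifferent between Not advertise and Advertise; this condition fixes q.
  Firm 1's expected payoff from Not advertise: q·(-2) + (1−q)·(-1) = -q - 1
  Firm 1's expected payoff from Advertise: q·2 + (1−q)·(-3) = 5q - 3
  -q - 1 = 5q - 3  ⇒  -6q = -2  ⇒  q = 1/3.

p = 11/15, q = 1/3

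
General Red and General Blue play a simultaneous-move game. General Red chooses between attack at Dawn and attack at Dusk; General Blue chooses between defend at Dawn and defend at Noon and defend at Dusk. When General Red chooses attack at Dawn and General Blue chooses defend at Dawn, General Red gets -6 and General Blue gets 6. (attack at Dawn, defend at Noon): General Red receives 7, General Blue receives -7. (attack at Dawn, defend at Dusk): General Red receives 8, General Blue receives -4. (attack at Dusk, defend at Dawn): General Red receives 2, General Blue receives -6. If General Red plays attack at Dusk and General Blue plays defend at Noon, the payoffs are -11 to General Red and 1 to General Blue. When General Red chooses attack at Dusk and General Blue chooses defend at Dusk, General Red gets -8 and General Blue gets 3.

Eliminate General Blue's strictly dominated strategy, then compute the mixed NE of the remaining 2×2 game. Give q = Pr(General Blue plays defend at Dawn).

q = 2/3

General Blue's strategy defend at Noon is strictly dominated by defend at Dusk: -4 > -7 and 3 > 1. Eliminate defend at Noon.
General Blue's mix must leave General Red indifferent between attack at Dawn and attack at Dusk.
  General Red's payoff to attack at Dawn: q·(-6) + (1−q)·8 = -14q + 8
  General Red's payoff to attack at Dusk: q·2 + (1−q)·(-8) = 10q - 8
  -14q + 8 = 10q - 8  ⇒  -24q = -16  ⇒  q = 2/3.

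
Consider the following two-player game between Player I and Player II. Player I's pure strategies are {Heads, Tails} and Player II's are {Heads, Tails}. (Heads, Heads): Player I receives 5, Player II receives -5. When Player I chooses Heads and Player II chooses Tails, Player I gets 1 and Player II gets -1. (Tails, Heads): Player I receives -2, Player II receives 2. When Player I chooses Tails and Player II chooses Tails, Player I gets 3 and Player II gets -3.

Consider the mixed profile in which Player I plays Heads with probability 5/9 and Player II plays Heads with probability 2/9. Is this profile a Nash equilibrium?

Check Player II's indifference given Player I's mix p = 5/9:
  payoff from Heads = -17/9; payoff from Tails = -17/9 — equal.
Check Player I's indifference given Player II's mix q = 2/9:
  payoff from Heads = 17/9; payoff from Tails = 17/9 — equal.
Both players are indifferent, so neither can profitably deviate.

Yes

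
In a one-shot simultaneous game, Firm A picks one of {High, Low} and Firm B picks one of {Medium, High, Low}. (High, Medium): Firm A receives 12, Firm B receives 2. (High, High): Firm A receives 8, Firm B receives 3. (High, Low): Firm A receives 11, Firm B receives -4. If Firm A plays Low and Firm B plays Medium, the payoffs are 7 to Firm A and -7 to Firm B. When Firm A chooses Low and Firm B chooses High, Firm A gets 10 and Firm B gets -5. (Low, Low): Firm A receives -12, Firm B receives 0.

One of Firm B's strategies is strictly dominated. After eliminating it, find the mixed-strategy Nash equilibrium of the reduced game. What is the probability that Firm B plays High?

q = 23/25

Firm B's strategy Medium is strictly dominated by High: 3 > 2 and -5 > -7. Eliminate Medium.
For Firm A to be willing to mix, Firm A must be indifferent between High and Low, which pins down Firm B's mix.
  Firm A's payoff to High: q·8 + (1−q)·11 = -3q + 11
  Firm A's payoff to Low: q·10 + (1−q)·(-12) = 22q - 12
  -3q + 11 = 22q - 12  ⇒  -25q = -23  ⇒  q = 23/25.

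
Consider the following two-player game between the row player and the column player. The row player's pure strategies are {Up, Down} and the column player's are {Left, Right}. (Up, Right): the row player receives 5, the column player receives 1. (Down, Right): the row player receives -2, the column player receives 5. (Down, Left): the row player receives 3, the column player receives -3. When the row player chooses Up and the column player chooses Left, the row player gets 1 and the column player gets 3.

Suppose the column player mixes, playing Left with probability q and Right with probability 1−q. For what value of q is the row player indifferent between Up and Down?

The column player's mix must leave the row player indifferent between Up and Down.
  the row player's expected payoff from Up: q·1 + (1−q)·5 = -4q + 5
  the row player's expected payoff from Down: q·3 + (1−q)·(-2) = 5q - 2
  -4q + 5 = 5q - 2  ⇒  -9q = -7  ⇒  q = 7/9.

q = 7/9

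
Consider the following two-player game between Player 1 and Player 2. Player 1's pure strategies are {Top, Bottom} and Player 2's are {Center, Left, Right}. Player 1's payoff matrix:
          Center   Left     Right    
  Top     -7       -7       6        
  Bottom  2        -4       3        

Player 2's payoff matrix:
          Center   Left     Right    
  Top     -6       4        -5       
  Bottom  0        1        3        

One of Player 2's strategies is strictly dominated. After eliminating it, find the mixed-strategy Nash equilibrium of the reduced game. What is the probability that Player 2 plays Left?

Player 2's strategy Center is strictly dominated by Right: -5 > -6 and 3 > 0. Eliminate Center.
Set Player 1's expected payoff from Top equal to that from Bottom:
  Player 1's expected payoff from Top: q·(-7) + (1−q)·6 = -13q + 6
  Player 1's expected payoff from Bottom: q·(-4) + (1−q)·3 = -7q + 3
  -13q + 6 = -7q + 3  ⇒  -6q = -3  ⇒  q = 1/2.

q = 1/2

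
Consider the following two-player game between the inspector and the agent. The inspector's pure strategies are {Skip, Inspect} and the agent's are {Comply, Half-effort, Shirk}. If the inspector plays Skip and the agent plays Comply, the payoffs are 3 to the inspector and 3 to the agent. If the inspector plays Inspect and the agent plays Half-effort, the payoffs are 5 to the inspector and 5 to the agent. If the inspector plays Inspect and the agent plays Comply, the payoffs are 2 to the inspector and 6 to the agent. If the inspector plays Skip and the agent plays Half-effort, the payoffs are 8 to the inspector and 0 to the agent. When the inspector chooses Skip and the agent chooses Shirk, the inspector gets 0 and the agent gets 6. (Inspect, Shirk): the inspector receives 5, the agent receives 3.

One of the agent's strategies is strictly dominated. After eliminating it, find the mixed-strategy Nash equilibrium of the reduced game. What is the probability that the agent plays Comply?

The agent's strategy Half-effort is strictly dominated by Comply: 3 > 0 and 6 > 5. Eliminate Half-effort.
Set the inspector's expected payoff from Skip equal to that from Inspect:
  the inspector's expected payoff from Skip: q·3 + (1−q)·0 = 3q
  the inspector's expected payoff from Inspect: q·2 + (1−q)·5 = -3q + 5
  3q = -3q + 5  ⇒  6q = 5  ⇒  q = 5/6.

q = 5/6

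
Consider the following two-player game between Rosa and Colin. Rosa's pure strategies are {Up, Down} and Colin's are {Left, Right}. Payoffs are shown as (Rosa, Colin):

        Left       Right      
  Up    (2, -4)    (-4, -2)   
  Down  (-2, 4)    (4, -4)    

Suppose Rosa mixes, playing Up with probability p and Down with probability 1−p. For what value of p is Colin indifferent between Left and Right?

p = 4/5

Colin's indifference between Left and Right determines Rosa's mixing probability p:
  Colin's payoff from Left: p·(-4) + (1−p)·4 = -8p + 4
  Colin's payoff from Right: p·(-2) + (1−p)·(-4) = 2p - 4
  -8p + 4 = 2p - 4  ⇒  -10p = -8  ⇒  p = 4/5.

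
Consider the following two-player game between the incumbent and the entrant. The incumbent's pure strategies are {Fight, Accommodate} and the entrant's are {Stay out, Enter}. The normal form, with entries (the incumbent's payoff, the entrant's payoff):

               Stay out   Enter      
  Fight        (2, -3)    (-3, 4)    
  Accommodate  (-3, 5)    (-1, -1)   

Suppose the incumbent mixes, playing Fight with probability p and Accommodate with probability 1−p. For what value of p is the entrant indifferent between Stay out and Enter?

p = 6/13

For the entrant to be willing to mix, the entrant must be indifferent between Stay out and Enter, which pins down the incumbent's mix.
  the entrant's payoff from Stay out: p·(-3) + (1−p)·5 = -8p + 5
  the entrant's payoff from Enter: p·4 + (1−p)·(-1) = 5p - 1
  -8p + 5 = 5p - 1  ⇒  -13p = -6  ⇒  p = 6/13.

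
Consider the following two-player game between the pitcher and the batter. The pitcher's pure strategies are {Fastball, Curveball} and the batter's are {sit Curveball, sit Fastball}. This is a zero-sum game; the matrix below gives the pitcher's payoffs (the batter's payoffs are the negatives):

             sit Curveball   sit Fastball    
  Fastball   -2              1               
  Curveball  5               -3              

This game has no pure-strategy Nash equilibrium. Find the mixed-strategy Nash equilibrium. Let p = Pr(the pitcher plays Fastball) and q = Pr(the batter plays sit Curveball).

For the batter to be willing to mix, the batter must be indifferent between sit Curveball and sit Fastball, which pins down the pitcher's mix.
  the batter's payoff to sit Curveball: p·2 + (1−p)·(-5) = 7p - 5
  the batter's payoff to sit Fastball: p·(-1) + (1−p)·3 = -4p + 3
  7p - 5 = -4p + 3  ⇒  11p = 8  ⇒  p = 8/11.
The pitcher's indifference between Fastball and Curveball determines the batter's mixing probability q:
  the pitcher's expected payoff from Fastball: q·(-2) + (1−q)·1 = -3q + 1
  the pitcher's expected payoff from Curveball: q·5 + (1−q)·(-3) = 8q - 3
  -3q + 1 = 8q - 3  ⇒  -11q = -4  ⇒  q = 4/11.

p = 8/11, q = 4/11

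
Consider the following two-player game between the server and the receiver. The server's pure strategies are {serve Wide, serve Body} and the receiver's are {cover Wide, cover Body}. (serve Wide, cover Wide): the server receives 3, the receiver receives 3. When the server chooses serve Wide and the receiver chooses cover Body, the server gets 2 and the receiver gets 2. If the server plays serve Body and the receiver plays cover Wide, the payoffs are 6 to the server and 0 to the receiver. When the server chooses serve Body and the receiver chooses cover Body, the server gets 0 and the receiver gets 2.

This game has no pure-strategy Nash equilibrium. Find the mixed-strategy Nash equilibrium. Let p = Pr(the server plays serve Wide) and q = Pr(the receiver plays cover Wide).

p = 2/3, q = 2/5

In a mixed equilibrium the receiver is indifferent between cover Wide and cover Body; this condition fixes p.
  the receiver's payoff from cover Wide: p·3 + (1−p)·0 = 3p
  the receiver's payoff from cover Body: p·2 + (1−p)·2 = 2
  3p = 2  ⇒  3p = 2  ⇒  p = 2/3.
The receiver's mix must leave the server indifferent between serve Wide and serve Body.
  the server's payoff from serve Wide: q·3 + (1−q)·2 = q + 2
  the server's payoff from serve Body: q·6 + (1−q)·0 = 6q
  q + 2 = 6q  ⇒  -5q = -2  ⇒  q = 2/5.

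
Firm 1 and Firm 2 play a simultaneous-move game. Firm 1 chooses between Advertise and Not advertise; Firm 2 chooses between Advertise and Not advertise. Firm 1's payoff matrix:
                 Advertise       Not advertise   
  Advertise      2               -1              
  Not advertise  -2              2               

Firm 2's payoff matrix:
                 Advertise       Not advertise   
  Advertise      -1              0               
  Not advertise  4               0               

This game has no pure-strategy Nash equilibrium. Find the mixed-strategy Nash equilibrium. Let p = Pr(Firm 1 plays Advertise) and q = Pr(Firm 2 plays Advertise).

p = 4/5, q = 3/7

For Firm 2 to be willing to mix, Firm 2 must be indifferent between Advertise and Not advertise, which pins down Firm 1's mix.
  Firm 2's expected payoff from Advertise: p·(-1) + (1−p)·4 = -5p + 4
  Firm 2's expected payoff from Not advertise: p·0 + (1−p)·0 = 0
  -5p + 4 = 0  ⇒  -5p = -4  ⇒  p = 4/5.
In a mixed equilibrium Firm 1 is indifferent between Advertise and Not advertise; this condition fixes q.
  Firm 1's expected payoff from Advertise: q·2 + (1−q)·(-1) = 3q - 1
  Firm 1's expected payoff from Not advertise: q·(-2) + (1−q)·2 = -4q + 2
  3q - 1 = -4q + 2  ⇒  7q = 3  ⇒  q = 3/7.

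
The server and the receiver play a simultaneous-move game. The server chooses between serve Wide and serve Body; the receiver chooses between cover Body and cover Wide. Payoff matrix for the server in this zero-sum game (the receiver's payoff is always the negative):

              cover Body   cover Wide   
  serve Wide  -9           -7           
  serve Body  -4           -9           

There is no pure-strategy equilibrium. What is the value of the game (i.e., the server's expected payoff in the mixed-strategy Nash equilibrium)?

v = -53/7

Set the server's expected payoff from serve Wide equal to that from serve Body:
  the server's expected payoff from serve Wide: q·(-9) + (1−q)·(-7) = -2q - 7
  the server's expected payoff from serve Body: q·(-4) + (1−q)·(-9) = 5q - 9
  -2q - 7 = 5q - 9  ⇒  -7q = -2  ⇒  q = 2/7.
The value is the server's expected payoff against this mix (using serve Wide): (2/7)·(-9) + (5/7)·(-7) = -53/7.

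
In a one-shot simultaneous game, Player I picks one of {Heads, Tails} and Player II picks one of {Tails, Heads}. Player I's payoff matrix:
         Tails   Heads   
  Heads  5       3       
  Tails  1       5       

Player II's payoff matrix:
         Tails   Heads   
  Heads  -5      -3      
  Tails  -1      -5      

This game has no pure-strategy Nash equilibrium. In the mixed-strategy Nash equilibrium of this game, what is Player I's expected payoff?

Set Player I's expected payoff from Heads equal to that from Tails:
  Player I's payoff from Heads: q·5 + (1−q)·3 = 2q + 3
  Player I's payoff from Tails: q·1 + (1−q)·5 = -4q + 5
  2q + 3 = -4q + 5  ⇒  6q = 2  ⇒  q = 1/3.
At equilibrium Player I is indifferent across rows, so Player I's payoff equals the payoff from Heads: (1/3)·5 + (2/3)·3 = 11/3.

11/3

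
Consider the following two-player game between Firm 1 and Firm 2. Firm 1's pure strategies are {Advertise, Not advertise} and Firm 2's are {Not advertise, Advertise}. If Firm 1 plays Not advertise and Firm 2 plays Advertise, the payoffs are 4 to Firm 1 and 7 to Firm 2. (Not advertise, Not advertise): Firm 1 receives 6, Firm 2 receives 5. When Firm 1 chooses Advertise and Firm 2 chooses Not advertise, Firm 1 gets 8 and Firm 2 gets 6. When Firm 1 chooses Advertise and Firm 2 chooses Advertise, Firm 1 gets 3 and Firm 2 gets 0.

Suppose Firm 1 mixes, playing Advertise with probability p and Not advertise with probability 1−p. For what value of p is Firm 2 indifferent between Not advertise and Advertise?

p = 1/4

In a mixed equilibrium Firm 2 is indifferent between Not advertise and Advertise; this condition fixes p.
  Firm 2's payoff to Not advertise: p·6 + (1−p)·5 = p + 5
  Firm 2's payoff to Advertise: p·0 + (1−p)·7 = -7p + 7
  p + 5 = -7p + 7  ⇒  8p = 2  ⇒  p = 1/4.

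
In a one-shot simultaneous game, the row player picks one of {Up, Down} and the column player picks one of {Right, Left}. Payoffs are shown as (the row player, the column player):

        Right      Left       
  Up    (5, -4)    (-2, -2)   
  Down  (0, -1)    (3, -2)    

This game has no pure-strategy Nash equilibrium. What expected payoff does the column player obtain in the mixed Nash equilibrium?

-2

In a mixed equilibrium the column player is indifferent between Right and Left; this condition fixes p.
  the column player's payoff to Right: p·(-4) + (1−p)·(-1) = -3p - 1
  the column player's payoff to Left: p·(-2) + (1−p)·(-2) = -2
  -3p - 1 = -2  ⇒  -3p = -1  ⇒  p = 1/3.
At equilibrium the column player is indifferent across columns, so the column player's payoff equals the payoff from Right: (1/3)·(-4) + (2/3)·(-1) = -2.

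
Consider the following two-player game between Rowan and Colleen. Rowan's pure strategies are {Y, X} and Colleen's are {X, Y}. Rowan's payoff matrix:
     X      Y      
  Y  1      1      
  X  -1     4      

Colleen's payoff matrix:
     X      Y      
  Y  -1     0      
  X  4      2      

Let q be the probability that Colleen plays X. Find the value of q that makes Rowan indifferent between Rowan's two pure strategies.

Set Rowan's expected payoff from Y equal to that from X:
  Rowan's expected payoff from Y: q·1 + (1−q)·1 = 1
  Rowan's expected payoff from X: q·(-1) + (1−q)·4 = -5q + 4
  1 = -5q + 4  ⇒  5q = 3  ⇒  q = 3/5.

q = 3/5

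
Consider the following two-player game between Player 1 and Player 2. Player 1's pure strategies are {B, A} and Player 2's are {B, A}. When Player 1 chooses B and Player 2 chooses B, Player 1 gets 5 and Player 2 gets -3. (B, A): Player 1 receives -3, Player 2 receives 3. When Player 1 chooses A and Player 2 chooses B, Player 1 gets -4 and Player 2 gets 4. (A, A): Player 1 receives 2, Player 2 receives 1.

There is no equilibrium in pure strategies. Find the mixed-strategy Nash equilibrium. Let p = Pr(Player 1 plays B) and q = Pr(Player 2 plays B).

p = 1/3, q = 5/14

Player 2's indifference between B and A determines Player 1's mixing probability p:
  Player 2's payoff to B: p·(-3) + (1−p)·4 = -7p + 4
  Player 2's payoff to A: p·3 + (1−p)·1 = 2p + 1
  -7p + 4 = 2p + 1  ⇒  -9p = -3  ⇒  p = 1/3.
For Player 1 to be willing to mix, Player 1 must be indifferent between B and A, which pins down Player 2's mix.
  Player 1's payoff from B: q·5 + (1−q)·(-3) = 8q - 3
  Player 1's payoff from A: q·(-4) + (1−q)·2 = -6q + 2
  8q - 3 = -6q + 2  ⇒  14q = 5  ⇒  q = 5/14.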